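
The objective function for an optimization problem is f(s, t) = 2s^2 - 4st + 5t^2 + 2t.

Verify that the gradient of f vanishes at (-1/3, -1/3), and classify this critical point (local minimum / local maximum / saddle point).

local minimum

∇f = (4s - 4t, -4s + 10t + 2); substituting (-1/3, -1/3) gives ∇f = (0, 0), so (-1/3, -1/3) is indeed a critical point.
The Hessian of f is constant: H = [[4, -4], [-4, 10]].
det(H) = 4·10 − (-4)² = 24.
det(H) > 0 and tr(H) = 14 > 0, so H is positive definite and the point is a local minimum.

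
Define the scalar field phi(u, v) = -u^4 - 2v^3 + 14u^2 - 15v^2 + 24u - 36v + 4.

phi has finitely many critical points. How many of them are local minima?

1

phi separates as a function of u plus a function of v, so ∇phi=0 decouples.
∂phi/∂u = -4(u - 3)(u + 1)(u + 2) = 0 at u ∈ {-2, -1, 3}; ∂phi/∂v = -6(v + 2)(v + 3) = 0 at v ∈ {-3, -2}.
The Hessian is diagonal: diag(phi_uu, phi_vv). Second derivatives: phi_uu(-2)=-20, phi_uu(-1)=16, phi_uu(3)=-80; phi_vv(-3)=6, phi_vv(-2)=-6.
Local minima occur where both diagonal entries positive: (-1, -3). Count: 1.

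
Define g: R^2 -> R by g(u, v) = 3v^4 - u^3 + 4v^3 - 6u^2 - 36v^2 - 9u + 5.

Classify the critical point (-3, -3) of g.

The mixed partial ∂²g/∂u∂v is 0, so the Hessian at any point is diag(g_uu, g_vv) = diag(-6(u + 2), 12(3v^2 + 2v - 6)).
At (-3, -3): H = diag(6, 180).
Both eigenvalues are positive, so H is positive definite: a local minimum.

local minimum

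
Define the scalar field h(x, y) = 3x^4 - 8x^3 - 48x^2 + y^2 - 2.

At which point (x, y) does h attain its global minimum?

h(x,y) separates as P(x) + Q(y) − 2, so its minimum is min P + min Q − 2.
P'(x) = 12x(x - 4)(x + 2) vanishes at x ∈ {-2, 0, 4}; Q'(y) = 2y vanishes at y ∈ {0}.
Local minima of P (where P''>0): P(-2)=-80, P(4)=-512. Local minima of Q: Q(0)=0.
So the global minimum of h is P(4) + Q(0) − 2 = -512 + 0 − 2 = -514, attained at (4, 0).

(4, 0)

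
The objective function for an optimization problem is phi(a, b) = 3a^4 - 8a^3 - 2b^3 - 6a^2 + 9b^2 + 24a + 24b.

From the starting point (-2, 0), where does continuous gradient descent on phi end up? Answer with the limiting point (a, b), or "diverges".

phi is separable, so gradient descent decouples: a follows -∂phi/∂a, b follows -∂phi/∂b.
∂phi/∂a = 12(a - 2)(a - 1)(a + 1); at a=-2 this is -144, so a increases.
∂phi/∂b = -6(b - 4)(b + 1); at b=0 this is 24, so b decreases.
a converges to its nearest critical value -1 (a local min of the a-part); b converges to -1. The iterate converges to (-1, -1).

(-1, -1)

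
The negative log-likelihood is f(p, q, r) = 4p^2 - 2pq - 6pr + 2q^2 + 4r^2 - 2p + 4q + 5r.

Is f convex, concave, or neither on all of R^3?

convex

f is quadratic, so its Hessian is the constant matrix H = [[8, -2, -6], [-2, 4, 0], [-6, 0, 8]].
Leading principal minors: 8, 28, 80.
All positive ⇒ H ≻ 0 ⇒ convex.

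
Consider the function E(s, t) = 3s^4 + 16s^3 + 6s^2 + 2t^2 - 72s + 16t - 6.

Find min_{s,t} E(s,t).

-85

E(s,t) separates as P(s) + Q(t) − 6, so its minimum is min P + min Q − 6.
P'(s) = 12(s - 1)(s + 2)(s + 3) vanishes at s ∈ {-3, -2, 1}; Q'(t) = 4(t + 4) vanishes at t ∈ {-4}.
Local minima of P (where P''>0): P(-3)=81, P(1)=-47. Local minima of Q: Q(-4)=-32.
So the global minimum of E is P(1) + Q(-4) − 6 = -47 − 32 − 6 = -85, attained at (1, -4).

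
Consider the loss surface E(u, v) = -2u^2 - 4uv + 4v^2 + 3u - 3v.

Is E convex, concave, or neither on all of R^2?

E is quadratic, so its Hessian is the constant matrix H = [[-4, -4], [-4, 8]].
det(H) = -48, tr(H) = 4.
det(H) < 0, so H is indefinite: neither convex nor concave.

neither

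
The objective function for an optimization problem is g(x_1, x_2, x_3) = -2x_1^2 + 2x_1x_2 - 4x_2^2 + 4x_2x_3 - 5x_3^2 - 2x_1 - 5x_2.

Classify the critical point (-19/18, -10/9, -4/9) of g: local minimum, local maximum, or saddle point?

The Hessian is constant: H = [[-4, 2, 0], [2, -8, 4], [0, 4, -10]].
Leading principal minors: Δ₁ = -4, Δ₂ = 28, Δ₃ = -216.
The minors alternate sign starting negative (−, +, −), so H is negative definite: a local maximum.

local maximum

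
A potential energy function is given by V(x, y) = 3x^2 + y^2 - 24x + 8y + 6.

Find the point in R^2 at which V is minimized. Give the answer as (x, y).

(4, -4)

V(x,y) separates as P(x) + Q(y) + 6, so its minimum is min P + min Q + 6.
P'(x) = 6x - 24 vanishes at x ∈ {4}; Q'(y) = 2y + 8 vanishes at y ∈ {-4}.
Local minima of P (where P''>0): P(4)=-48. Local minima of Q: Q(-4)=-16.
So the global minimum of V is P(4) + Q(-4) + 6 = -48 − 16 + 6 = -58, attained at (4, -4).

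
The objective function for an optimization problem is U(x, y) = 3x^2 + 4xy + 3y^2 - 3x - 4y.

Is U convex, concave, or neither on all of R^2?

U is quadratic, so its Hessian is the constant matrix H = [[6, 4], [4, 6]].
det(H) = 20, tr(H) = 12.
det(H) > 0 and tr(H) > 0, so H is positive definite everywhere: convex.

convex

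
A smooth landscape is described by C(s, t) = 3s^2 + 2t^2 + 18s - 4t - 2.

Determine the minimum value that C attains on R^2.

C(s,t) separates as P(s) + Q(t) − 2, so its minimum is min P + min Q − 2.
P'(s) = 6s + 18 vanishes at s ∈ {-3}; Q'(t) = 4(t - 1) vanishes at t ∈ {1}.
Local minima of P (where P''>0): P(-3)=-27. Local minima of Q: Q(1)=-2.
So the global minimum of C is P(-3) + Q(1) − 2 = -27 − 2 − 2 = -31, attained at (-3, 1).

-31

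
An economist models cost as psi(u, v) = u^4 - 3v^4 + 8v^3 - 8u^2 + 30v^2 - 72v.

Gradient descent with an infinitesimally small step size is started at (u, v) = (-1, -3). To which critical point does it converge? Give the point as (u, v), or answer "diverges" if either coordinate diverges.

psi is separable, so gradient descent decouples: u follows -∂psi/∂u, v follows -∂psi/∂v.
∂psi/∂u = 4u(u - 2)(u + 2); at u=-1 this is 12, so u decreases.
∂psi/∂v = -12(v - 3)(v - 1)(v + 2); at v=-3 this is 288, so v decreases.
The v-coordinate has no critical point in that direction and runs off to infinity.

diverges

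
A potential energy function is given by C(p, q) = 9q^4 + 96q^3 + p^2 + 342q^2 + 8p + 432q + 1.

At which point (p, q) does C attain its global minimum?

(-4, -1)

C(p,q) separates as A(p) + B(q) + 1, so its minimum is min A + min B + 1.
A'(p) = 2p + 8 vanishes at p ∈ {-4}; B'(q) = 36(q + 1)(q + 3)(q + 4) vanishes at q ∈ {-4, -3, -1}.
Local minima of A (where A''>0): A(-4)=-16. Local minima of B: B(-4)=-96, B(-1)=-177.
So the global minimum of C is A(-4) + B(-1) + 1 = -16 − 177 + 1 = -192, attained at (-4, -1).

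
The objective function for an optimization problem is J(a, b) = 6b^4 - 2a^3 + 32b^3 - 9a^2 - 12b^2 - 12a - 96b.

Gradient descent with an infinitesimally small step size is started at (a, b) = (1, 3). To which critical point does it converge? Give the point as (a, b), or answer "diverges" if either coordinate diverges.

J is separable, so gradient descent decouples: a follows -∂J/∂a, b follows -∂J/∂b.
∂J/∂a = -6(a + 1)(a + 2); at a=1 this is -36, so a increases.
∂J/∂b = 24(b - 1)(b + 1)(b + 4); at b=3 this is 1344, so b decreases.
The a-coordinate has no critical point in that direction and runs off to infinity.

diverges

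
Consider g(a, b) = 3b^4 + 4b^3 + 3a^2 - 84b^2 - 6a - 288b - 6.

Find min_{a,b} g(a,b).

-1481

g(a,b) separates as P(a) + Q(b) − 6, so its minimum is min P + min Q − 6.
P'(a) = 6a - 6 vanishes at a ∈ {1}; Q'(b) = 12(b - 4)(b + 2)(b + 3) vanishes at b ∈ {-3, -2, 4}.
Local minima of P (where P''>0): P(1)=-3. Local minima of Q: Q(-3)=243, Q(4)=-1472.
So the global minimum of g is P(1) + Q(4) − 6 = -3 − 1472 − 6 = -1481, attained at (1, 4).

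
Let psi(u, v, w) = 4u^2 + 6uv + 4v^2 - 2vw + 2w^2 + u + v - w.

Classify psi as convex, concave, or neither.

psi is quadratic, so its Hessian is the constant matrix H = [[8, 6, 0], [6, 8, -2], [0, -2, 4]].
Leading principal minors: 8, 28, 80.
All positive ⇒ H ≻ 0 ⇒ convex.

convex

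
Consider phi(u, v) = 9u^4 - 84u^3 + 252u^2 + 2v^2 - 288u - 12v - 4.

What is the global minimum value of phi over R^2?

-214

phi(u,v) separates as P(u) + Q(v) − 4, so its minimum is min P + min Q − 4.
P'(u) = 36(u - 4)(u - 2)(u - 1) vanishes at u ∈ {1, 2, 4}; Q'(v) = 4v - 12 vanishes at v ∈ {3}.
Local minima of P (where P''>0): P(1)=-111, P(4)=-192. Local minima of Q: Q(3)=-18.
So the global minimum of phi is P(4) + Q(3) − 4 = -192 − 18 − 4 = -214, attained at (4, 3).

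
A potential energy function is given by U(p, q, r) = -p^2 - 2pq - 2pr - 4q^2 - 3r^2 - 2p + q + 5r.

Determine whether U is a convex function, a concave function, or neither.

U is quadratic, so its Hessian is the constant matrix H = [[-2, -2, -2], [-2, -8, 0], [-2, 0, -6]].
Leading principal minors: -2, 12, -40.
Signs alternate −, +, − ⇒ H ≺ 0 ⇒ concave.

concave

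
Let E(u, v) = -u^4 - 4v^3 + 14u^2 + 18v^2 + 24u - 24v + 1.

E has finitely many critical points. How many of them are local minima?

E separates as a function of u plus a function of v, so ∇E=0 decouples.
∂E/∂u = -4(u - 3)(u + 1)(u + 2) = 0 at u ∈ {-2, -1, 3}; ∂E/∂v = -12(v - 2)(v - 1) = 0 at v ∈ {1, 2}.
The Hessian is diagonal: diag(E_uu, E_vv). Second derivatives: E_uu(-2)=-20, E_uu(-1)=16, E_uu(3)=-80; E_vv(1)=12, E_vv(2)=-12.
Local minima occur where both diagonal entries positive: (-1, 1). Count: 1.

1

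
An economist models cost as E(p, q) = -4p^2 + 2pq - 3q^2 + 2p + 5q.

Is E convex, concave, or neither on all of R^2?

E is quadratic, so its Hessian is the constant matrix H = [[-8, 2], [2, -6]].
det(H) = 44, tr(H) = -14.
det(H) > 0 and tr(H) < 0, so H is negative definite everywhere: concave.

concave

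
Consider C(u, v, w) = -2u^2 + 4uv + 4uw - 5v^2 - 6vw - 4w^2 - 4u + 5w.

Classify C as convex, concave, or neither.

C is quadratic, so its Hessian is the constant matrix H = [[-4, 4, 4], [4, -10, -6], [4, -6, -8]].
Leading principal minors: -4, 24, -80.
Signs alternate −, +, − ⇒ H ≺ 0 ⇒ concave.

concave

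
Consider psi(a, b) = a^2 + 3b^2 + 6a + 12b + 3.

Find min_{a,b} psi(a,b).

psi(a,b) separates as P(a) + Q(b) + 3, so its minimum is min P + min Q + 3.
P'(a) = 2a + 6 vanishes at a ∈ {-3}; Q'(b) = 6b + 12 vanishes at b ∈ {-2}.
Local minima of P (where P''>0): P(-3)=-9. Local minima of Q: Q(-2)=-12.
So the global minimum of psi is P(-3) + Q(-2) + 3 = -9 − 12 + 3 = -18, attained at (-3, -2).

-18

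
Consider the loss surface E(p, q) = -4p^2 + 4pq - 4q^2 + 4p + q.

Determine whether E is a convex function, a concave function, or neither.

E is quadratic, so its Hessian is the constant matrix H = [[-8, 4], [4, -8]].
det(H) = 48, tr(H) = -16.
det(H) > 0 and tr(H) < 0, so H is negative definite everywhere: concave.

concave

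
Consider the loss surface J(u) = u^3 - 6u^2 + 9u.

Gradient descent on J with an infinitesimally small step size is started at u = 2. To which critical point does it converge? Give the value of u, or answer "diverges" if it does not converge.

3

J'(u) = 3(u - 3)(u - 1), so J'(2) = -3.
Gradient descent moves in the -J' direction, i.e. u is increasing.
The nearest critical point in that direction is u = 3, where J'' = 6 > 0 (a local minimum). The iterate converges there.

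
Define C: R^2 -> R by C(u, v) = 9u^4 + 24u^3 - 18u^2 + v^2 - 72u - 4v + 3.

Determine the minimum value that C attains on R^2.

-58

C(u,v) separates as P(u) + Q(v) + 3, so its minimum is min P + min Q + 3.
P'(u) = 36(u - 1)(u + 1)(u + 2) vanishes at u ∈ {-2, -1, 1}; Q'(v) = 2v - 4 vanishes at v ∈ {2}.
Local minima of P (where P''>0): P(-2)=24, P(1)=-57. Local minima of Q: Q(2)=-4.
So the global minimum of C is P(1) + Q(2) + 3 = -57 − 4 + 3 = -58, attained at (1, 2).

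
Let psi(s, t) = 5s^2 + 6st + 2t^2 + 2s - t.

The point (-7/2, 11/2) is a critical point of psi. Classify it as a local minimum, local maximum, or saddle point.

The Hessian of psi is constant: H = [[10, 6], [6, 4]].
det(H) = 10·4 − 6² = 4.
det(H) > 0 and tr(H) = 14 > 0, so H is positive definite and the point is a local minimum.

local minimum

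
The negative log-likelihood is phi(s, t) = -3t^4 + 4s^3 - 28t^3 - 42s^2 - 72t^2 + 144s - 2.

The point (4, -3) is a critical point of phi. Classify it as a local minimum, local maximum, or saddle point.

local minimum

The mixed partial ∂²phi/∂s∂t is 0, so the Hessian at any point is diag(phi_ss, phi_tt) = diag(12(2s - 7), -12(3t^2 + 14t + 12)).
At (4, -3): H = diag(12, 36).
Both eigenvalues are positive, so H is positive definite: a local minimum.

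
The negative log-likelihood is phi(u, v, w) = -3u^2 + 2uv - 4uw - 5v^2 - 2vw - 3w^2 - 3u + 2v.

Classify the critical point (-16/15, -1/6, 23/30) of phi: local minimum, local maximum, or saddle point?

The Hessian is constant: H = [[-6, 2, -4], [2, -10, -2], [-4, -2, -6]].
Leading principal minors: Δ₁ = -6, Δ₂ = 56, Δ₃ = -120.
The minors alternate sign starting negative (−, +, −), so H is negative definite: a local maximum.

local maximum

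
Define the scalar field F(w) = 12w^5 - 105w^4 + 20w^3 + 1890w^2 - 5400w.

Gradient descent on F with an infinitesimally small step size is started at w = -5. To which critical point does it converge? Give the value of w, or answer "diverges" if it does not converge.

F'(w) = 60(w - 5)(w - 3)(w - 2)(w + 3), so F'(-5) = 67200.
Gradient descent moves in the -F' direction, i.e. w is decreasing.
There is no critical point below w=-5, and F' keeps the same sign, so the iterate runs off to −∞.

diverges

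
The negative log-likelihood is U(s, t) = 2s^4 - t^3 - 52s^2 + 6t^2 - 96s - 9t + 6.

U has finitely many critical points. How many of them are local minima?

U separates as a function of s plus a function of t, so ∇U=0 decouples.
∂U/∂s = 8(s - 4)(s + 1)(s + 3) = 0 at s ∈ {-3, -1, 4}; ∂U/∂t = -3(t - 3)(t - 1) = 0 at t ∈ {1, 3}.
The Hessian is diagonal: diag(U_ss, U_tt). Second derivatives: U_ss(-3)=112, U_ss(-1)=-80, U_ss(4)=280; U_tt(1)=6, U_tt(3)=-6.
Local minima occur where both diagonal entries positive: (-3, 1), (4, 1). Count: 2.

2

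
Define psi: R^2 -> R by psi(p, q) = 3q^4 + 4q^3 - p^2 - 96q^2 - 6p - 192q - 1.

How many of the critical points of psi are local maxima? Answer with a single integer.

psi separates as a function of p plus a function of q, so ∇psi=0 decouples.
∂psi/∂p = -2(p + 3) = 0 at p ∈ {-3}; ∂psi/∂q = 12(q - 4)(q + 1)(q + 4) = 0 at q ∈ {-4, -1, 4}.
The Hessian is diagonal: diag(psi_pp, psi_qq). Second derivatives: psi_pp(-3)=-2; psi_qq(-4)=288, psi_qq(-1)=-180, psi_qq(4)=480.
Local maxima occur where both diagonal entries negative: (-3, -1). Count: 1.

1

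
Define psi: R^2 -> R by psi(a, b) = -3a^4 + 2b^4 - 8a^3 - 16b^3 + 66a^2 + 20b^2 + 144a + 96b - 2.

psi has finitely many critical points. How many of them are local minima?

2

psi separates as a function of a plus a function of b, so ∇psi=0 decouples.
∂psi/∂a = -12(a - 3)(a + 1)(a + 4) = 0 at a ∈ {-4, -1, 3}; ∂psi/∂b = 8(b - 4)(b - 3)(b + 1) = 0 at b ∈ {-1, 3, 4}.
The Hessian is diagonal: diag(psi_aa, psi_bb). Second derivatives: psi_aa(-4)=-252, psi_aa(-1)=144, psi_aa(3)=-336; psi_bb(-1)=160, psi_bb(3)=-32, psi_bb(4)=40.
Local minima occur where both diagonal entries positive: (-1, -1), (-1, 4). Count: 2.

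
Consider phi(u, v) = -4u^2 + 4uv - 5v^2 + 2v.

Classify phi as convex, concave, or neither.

phi is quadratic, so its Hessian is the constant matrix H = [[-8, 4], [4, -10]].
det(H) = 64, tr(H) = -18.
det(H) > 0 and tr(H) < 0, so H is negative definite everywhere: concave.

concave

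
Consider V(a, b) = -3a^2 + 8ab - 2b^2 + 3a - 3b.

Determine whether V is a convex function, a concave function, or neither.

V is quadratic, so its Hessian is the constant matrix H = [[-6, 8], [8, -4]].
det(H) = -40, tr(H) = -10.
det(H) < 0, so H is indefinite: neither convex nor concave.

neither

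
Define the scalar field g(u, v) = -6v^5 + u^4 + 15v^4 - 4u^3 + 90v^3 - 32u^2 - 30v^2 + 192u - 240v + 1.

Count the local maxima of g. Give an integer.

2

g separates as a function of u plus a function of v, so ∇g=0 decouples.
∂g/∂u = 4(u - 4)(u - 3)(u + 4) = 0 at u ∈ {-4, 3, 4}; ∂g/∂v = -30(v - 4)(v - 1)(v + 1)(v + 2) = 0 at v ∈ {-2, -1, 1, 4}.
The Hessian is diagonal: diag(g_uu, g_vv). Second derivatives: g_uu(-4)=224, g_uu(3)=-28, g_uu(4)=32; g_vv(-2)=540, g_vv(-1)=-300, g_vv(1)=540, g_vv(4)=-2700.
Local maxima occur where both diagonal entries negative: (3, -1), (3, 4). Count: 2.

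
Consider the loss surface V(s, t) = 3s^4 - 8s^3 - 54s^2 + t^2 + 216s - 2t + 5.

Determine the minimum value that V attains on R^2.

V(s,t) separates as P(s) + Q(t) + 5, so its minimum is min P + min Q + 5.
P'(s) = 12(s - 3)(s - 2)(s + 3) vanishes at s ∈ {-3, 2, 3}; Q'(t) = 2(t - 1) vanishes at t ∈ {1}.
Local minima of P (where P''>0): P(-3)=-675, P(3)=189. Local minima of Q: Q(1)=-1.
So the global minimum of V is P(-3) + Q(1) + 5 = -675 − 1 + 5 = -671, attained at (-3, 1).

-671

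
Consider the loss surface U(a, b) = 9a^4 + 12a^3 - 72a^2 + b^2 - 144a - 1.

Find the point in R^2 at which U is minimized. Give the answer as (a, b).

(2, 0)

U(a,b) separates as P(a) + Q(b) − 1, so its minimum is min P + min Q − 1.
P'(a) = 36(a - 2)(a + 1)(a + 2) vanishes at a ∈ {-2, -1, 2}; Q'(b) = 2b vanishes at b ∈ {0}.
Local minima of P (where P''>0): P(-2)=48, P(2)=-336. Local minima of Q: Q(0)=0.
So the global minimum of U is P(2) + Q(0) − 1 = -336 + 0 − 1 = -337, attained at (2, 0).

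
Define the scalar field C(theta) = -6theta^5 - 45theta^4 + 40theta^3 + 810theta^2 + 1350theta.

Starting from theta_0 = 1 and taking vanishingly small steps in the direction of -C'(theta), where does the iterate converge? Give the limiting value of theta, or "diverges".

-1

C'(theta) = -30(theta - 3)(theta + 1)(theta + 3)(theta + 5), so C'(1) = 2880.
Gradient descent moves in the -C' direction, i.e. theta is decreasing.
The nearest critical point in that direction is theta = -1, where C'' = 960 > 0 (a local minimum). The iterate converges there.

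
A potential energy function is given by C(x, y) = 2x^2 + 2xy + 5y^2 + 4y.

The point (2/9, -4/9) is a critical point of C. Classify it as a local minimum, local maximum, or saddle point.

local minimum

The Hessian of C is constant: H = [[4, 2], [2, 10]].
det(H) = 4·10 − 2² = 36.
det(H) > 0 and tr(H) = 14 > 0, so H is positive definite and the point is a local minimum.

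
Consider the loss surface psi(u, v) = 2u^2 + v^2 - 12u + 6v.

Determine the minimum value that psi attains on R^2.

-27

psi(u,v) separates as P(u) + Q(v), so its minimum is min P + min Q.
P'(u) = 4u - 12 vanishes at u ∈ {3}; Q'(v) = 2v + 6 vanishes at v ∈ {-3}.
Local minima of P (where P''>0): P(3)=-18. Local minima of Q: Q(-3)=-9.
So the global minimum of psi is P(3) + Q(-3) = -18 − 9 = -27, attained at (3, -3).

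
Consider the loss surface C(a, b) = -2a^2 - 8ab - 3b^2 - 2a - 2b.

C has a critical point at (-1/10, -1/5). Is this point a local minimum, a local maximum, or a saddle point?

saddle point

The Hessian of C is constant: H = [[-4, -8], [-8, -6]].
det(H) = (-4)·(-6) − (-8)² = -40.
Since det(H) < 0, H is indefinite and the critical point is a saddle point.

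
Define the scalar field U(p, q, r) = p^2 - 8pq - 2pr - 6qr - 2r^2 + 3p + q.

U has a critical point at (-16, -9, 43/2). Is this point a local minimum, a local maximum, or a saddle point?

The Hessian is constant: H = [[2, -8, -2], [-8, 0, -6], [-2, -6, -4]].
Leading principal minors: Δ₁ = 2, Δ₂ = -64, Δ₃ = -8.
The minors fit neither the all-positive nor the alternating-sign pattern, so H is indefinite: a saddle point.

saddle point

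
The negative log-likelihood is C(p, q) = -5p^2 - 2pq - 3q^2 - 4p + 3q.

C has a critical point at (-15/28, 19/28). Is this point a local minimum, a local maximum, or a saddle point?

The Hessian of C is constant: H = [[-10, -2], [-2, -6]].
det(H) = (-10)·(-6) − (-2)² = 56.
det(H) > 0 and tr(H) = -16 < 0, so H is negative definite and the point is a local maximum.

local maximum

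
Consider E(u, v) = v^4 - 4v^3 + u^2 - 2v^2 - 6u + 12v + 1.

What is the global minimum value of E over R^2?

-17

E(u,v) separates as P(u) + Q(v) + 1, so its minimum is min P + min Q + 1.
P'(u) = 2u - 6 vanishes at u ∈ {3}; Q'(v) = 4(v - 3)(v - 1)(v + 1) vanishes at v ∈ {-1, 1, 3}.
Local minima of P (where P''>0): P(3)=-9. Local minima of Q: Q(-1)=-9, Q(3)=-9.
So the global minimum of E is P(3) + Q(-1) + 1 = -9 − 9 + 1 = -17, attained at (3, -1).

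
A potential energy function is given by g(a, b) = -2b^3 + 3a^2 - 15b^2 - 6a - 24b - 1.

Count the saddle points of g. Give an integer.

g separates as a function of a plus a function of b, so ∇g=0 decouples.
∂g/∂a = 6(a - 1) = 0 at a ∈ {1}; ∂g/∂b = -6(b + 1)(b + 4) = 0 at b ∈ {-4, -1}.
The Hessian is diagonal: diag(g_aa, g_bb). Second derivatives: g_aa(1)=6; g_bb(-4)=18, g_bb(-1)=-18.
Saddle points occur where the two diagonal entries have opposite signs: (1, -1). Count: 1.

1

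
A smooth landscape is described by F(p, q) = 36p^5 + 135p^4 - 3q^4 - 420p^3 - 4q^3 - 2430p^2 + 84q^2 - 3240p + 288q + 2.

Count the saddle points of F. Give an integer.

6

F separates as a function of p plus a function of q, so ∇F=0 decouples.
∂F/∂p = 180(p - 3)(p + 1)(p + 2)(p + 3) = 0 at p ∈ {-3, -2, -1, 3}; ∂F/∂q = -12(q - 4)(q + 2)(q + 3) = 0 at q ∈ {-3, -2, 4}.
The Hessian is diagonal: diag(F_pp, F_qq). Second derivatives: F_pp(-3)=-2160, F_pp(-2)=900, F_pp(-1)=-1440, F_pp(3)=21600; F_qq(-3)=-84, F_qq(-2)=72, F_qq(4)=-504.
Saddle points occur where the two diagonal entries have opposite signs: (-3, -2), (-2, -3), (-2, 4), (-1, -2), (3, -3), (3, 4). Count: 6.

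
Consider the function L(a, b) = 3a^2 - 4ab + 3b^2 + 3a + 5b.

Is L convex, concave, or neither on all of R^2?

convex

L is quadratic, so its Hessian is the constant matrix H = [[6, -4], [-4, 6]].
det(H) = 20, tr(H) = 12.
det(H) > 0 and tr(H) > 0, so H is positive definite everywhere: convex.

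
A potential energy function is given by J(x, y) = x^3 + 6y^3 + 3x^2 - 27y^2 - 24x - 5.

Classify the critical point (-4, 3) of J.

saddle point

The mixed partial ∂²J/∂x∂y is 0, so the Hessian at any point is diag(J_xx, J_yy) = diag(6(x + 1), 18(2y - 3)).
At (-4, 3): H = diag(-18, 54).
The eigenvalues have opposite signs, so H is indefinite: a saddle point.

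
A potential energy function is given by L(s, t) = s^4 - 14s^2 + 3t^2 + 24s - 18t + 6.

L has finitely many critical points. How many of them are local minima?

L separates as a function of s plus a function of t, so ∇L=0 decouples.
∂L/∂s = 4(s - 2)(s - 1)(s + 3) = 0 at s ∈ {-3, 1, 2}; ∂L/∂t = 6(t - 3) = 0 at t ∈ {3}.
The Hessian is diagonal: diag(L_ss, L_tt). Second derivatives: L_ss(-3)=80, L_ss(1)=-16, L_ss(2)=20; L_tt(3)=6.
Local minima occur where both diagonal entries positive: (-3, 3), (2, 3). Count: 2.

2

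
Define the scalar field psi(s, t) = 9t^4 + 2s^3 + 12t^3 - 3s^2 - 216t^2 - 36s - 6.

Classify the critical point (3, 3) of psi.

local minimum

The mixed partial ∂²psi/∂s∂t is 0, so the Hessian at any point is diag(psi_ss, psi_tt) = diag(6(2s - 1), 36(3t^2 + 2t - 12)).
At (3, 3): H = diag(30, 756).
Both eigenvalues are positive, so H is positive definite: a local minimum.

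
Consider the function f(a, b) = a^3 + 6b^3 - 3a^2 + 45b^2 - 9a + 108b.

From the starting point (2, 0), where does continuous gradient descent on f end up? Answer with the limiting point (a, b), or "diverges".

f is separable, so gradient descent decouples: a follows -∂f/∂a, b follows -∂f/∂b.
∂f/∂a = 3(a - 3)(a + 1); at a=2 this is -9, so a increases.
∂f/∂b = 18(b + 2)(b + 3); at b=0 this is 108, so b decreases.
a converges to its nearest critical value 3 (a local min of the a-part); b converges to -2. The iterate converges to (3, -2).

(3, -2)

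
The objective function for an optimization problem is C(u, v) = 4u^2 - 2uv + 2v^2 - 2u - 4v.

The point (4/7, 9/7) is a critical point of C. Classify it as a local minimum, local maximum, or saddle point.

The Hessian of C is constant: H = [[8, -2], [-2, 4]].
det(H) = 8·4 − (-2)² = 28.
det(H) > 0 and tr(H) = 12 > 0, so H is positive definite and the point is a local minimum.

local minimum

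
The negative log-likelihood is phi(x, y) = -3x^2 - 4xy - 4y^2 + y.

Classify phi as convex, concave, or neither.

concave

phi is quadratic, so its Hessian is the constant matrix H = [[-6, -4], [-4, -8]].
det(H) = 32, tr(H) = -14.
det(H) > 0 and tr(H) < 0, so H is negative definite everywhere: concave.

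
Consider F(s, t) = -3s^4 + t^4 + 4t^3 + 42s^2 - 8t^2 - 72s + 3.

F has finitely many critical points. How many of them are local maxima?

F separates as a function of s plus a function of t, so ∇F=0 decouples.
∂F/∂s = -12(s - 2)(s - 1)(s + 3) = 0 at s ∈ {-3, 1, 2}; ∂F/∂t = 4t(t - 1)(t + 4) = 0 at t ∈ {-4, 0, 1}.
The Hessian is diagonal: diag(F_ss, F_tt). Second derivatives: F_ss(-3)=-240, F_ss(1)=48, F_ss(2)=-60; F_tt(-4)=80, F_tt(0)=-16, F_tt(1)=20.
Local maxima occur where both diagonal entries negative: (-3, 0), (2, 0). Count: 2.

2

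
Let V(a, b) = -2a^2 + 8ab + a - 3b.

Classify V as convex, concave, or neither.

V is quadratic, so its Hessian is the constant matrix H = [[-4, 8], [8, 0]].
det(H) = -64, tr(H) = -4.
det(H) < 0, so H is indefinite: neither convex nor concave.

neither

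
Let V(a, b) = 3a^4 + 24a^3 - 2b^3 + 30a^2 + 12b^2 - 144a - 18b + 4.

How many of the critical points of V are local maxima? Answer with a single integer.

V separates as a function of a plus a function of b, so ∇V=0 decouples.
∂V/∂a = 12(a - 1)(a + 3)(a + 4) = 0 at a ∈ {-4, -3, 1}; ∂V/∂b = -6(b - 3)(b - 1) = 0 at b ∈ {1, 3}.
The Hessian is diagonal: diag(V_aa, V_bb). Second derivatives: V_aa(-4)=60, V_aa(-3)=-48, V_aa(1)=240; V_bb(1)=12, V_bb(3)=-12.
Local maxima occur where both diagonal entries negative: (-3, 3). Count: 1.

1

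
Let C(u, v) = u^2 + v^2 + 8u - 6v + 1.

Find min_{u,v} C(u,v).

-24

C(u,v) separates as P(u) + Q(v) + 1, so its minimum is min P + min Q + 1.
P'(u) = 2u + 8 vanishes at u ∈ {-4}; Q'(v) = 2v - 6 vanishes at v ∈ {3}.
Local minima of P (where P''>0): P(-4)=-16. Local minima of Q: Q(3)=-9.
So the global minimum of C is P(-4) + Q(3) + 1 = -16 − 9 + 1 = -24, attained at (-4, 3).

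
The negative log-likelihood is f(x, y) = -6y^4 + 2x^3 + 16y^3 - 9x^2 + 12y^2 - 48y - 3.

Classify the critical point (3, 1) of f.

The mixed partial ∂²f/∂x∂y is 0, so the Hessian at any point is diag(f_xx, f_yy) = diag(6(2x - 3), 24(-3y^2 + 4y + 1)).
At (3, 1): H = diag(18, 48).
Both eigenvalues are positive, so H is positive definite: a local minimum.

local minimum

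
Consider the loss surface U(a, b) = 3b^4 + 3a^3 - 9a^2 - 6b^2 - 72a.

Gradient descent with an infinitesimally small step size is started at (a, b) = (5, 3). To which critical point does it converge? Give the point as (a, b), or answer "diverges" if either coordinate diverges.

U is separable, so gradient descent decouples: a follows -∂U/∂a, b follows -∂U/∂b.
∂U/∂a = 9(a - 4)(a + 2); at a=5 this is 63, so a decreases.
∂U/∂b = 12b(b - 1)(b + 1); at b=3 this is 288, so b decreases.
a converges to its nearest critical value 4 (a local min of the a-part); b converges to 1. The iterate converges to (4, 1).

(4, 1)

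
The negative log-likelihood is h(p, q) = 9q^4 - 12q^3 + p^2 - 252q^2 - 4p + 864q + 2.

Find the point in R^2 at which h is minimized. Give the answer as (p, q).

(2, -4)

h(p,q) separates as A(p) + B(q) + 2, so its minimum is min A + min B + 2.
A'(p) = 2p - 4 vanishes at p ∈ {2}; B'(q) = 36(q - 3)(q - 2)(q + 4) vanishes at q ∈ {-4, 2, 3}.
Local minima of A (where A''>0): A(2)=-4. Local minima of B: B(-4)=-4416, B(3)=729.
So the global minimum of h is A(2) + B(-4) + 2 = -4 − 4416 + 2 = -4418, attained at (2, -4).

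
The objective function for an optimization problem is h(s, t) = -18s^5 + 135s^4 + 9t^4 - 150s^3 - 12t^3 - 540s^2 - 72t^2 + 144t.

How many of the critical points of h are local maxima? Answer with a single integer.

2

h separates as a function of s plus a function of t, so ∇h=0 decouples.
∂h/∂s = -90s(s - 4)(s - 3)(s + 1) = 0 at s ∈ {-1, 0, 3, 4}; ∂h/∂t = 36(t - 2)(t - 1)(t + 2) = 0 at t ∈ {-2, 1, 2}.
The Hessian is diagonal: diag(h_ss, h_tt). Second derivatives: h_ss(-1)=1800, h_ss(0)=-1080, h_ss(3)=1080, h_ss(4)=-1800; h_tt(-2)=432, h_tt(1)=-108, h_tt(2)=144.
Local maxima occur where both diagonal entries negative: (0, 1), (4, 1). Count: 2.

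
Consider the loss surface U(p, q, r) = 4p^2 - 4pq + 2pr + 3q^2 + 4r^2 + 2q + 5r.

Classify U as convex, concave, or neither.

U is quadratic, so its Hessian is the constant matrix H = [[8, -4, 2], [-4, 6, 0], [2, 0, 8]].
Leading principal minors: 8, 32, 232.
All positive ⇒ H ≻ 0 ⇒ convex.

convex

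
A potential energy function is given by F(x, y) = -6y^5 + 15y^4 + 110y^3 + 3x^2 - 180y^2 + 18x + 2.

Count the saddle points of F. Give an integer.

2

F separates as a function of x plus a function of y, so ∇F=0 decouples.
∂F/∂x = 6(x + 3) = 0 at x ∈ {-3}; ∂F/∂y = -30y(y - 4)(y - 1)(y + 3) = 0 at y ∈ {-3, 0, 1, 4}.
The Hessian is diagonal: diag(F_xx, F_yy). Second derivatives: F_xx(-3)=6; F_yy(-3)=2520, F_yy(0)=-360, F_yy(1)=360, F_yy(4)=-2520.
Saddle points occur where the two diagonal entries have opposite signs: (-3, 0), (-3, 4). Count: 2.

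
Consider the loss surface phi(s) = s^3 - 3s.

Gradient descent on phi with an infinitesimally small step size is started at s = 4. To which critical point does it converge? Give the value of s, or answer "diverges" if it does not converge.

1

phi'(s) = 3(s - 1)(s + 1), so phi'(4) = 45.
Gradient descent moves in the -phi' direction, i.e. s is decreasing.
The nearest critical point in that direction is s = 1, where phi'' = 6 > 0 (a local minimum). The iterate converges there.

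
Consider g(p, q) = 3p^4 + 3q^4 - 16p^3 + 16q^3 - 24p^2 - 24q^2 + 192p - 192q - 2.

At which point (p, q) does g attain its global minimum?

(-2, 2)

g(p,q) separates as A(p) + B(q) − 2, so its minimum is min A + min B − 2.
A'(p) = 12(p - 4)(p - 2)(p + 2) vanishes at p ∈ {-2, 2, 4}; B'(q) = 12(q - 2)(q + 2)(q + 4) vanishes at q ∈ {-4, -2, 2}.
Local minima of A (where A''>0): A(-2)=-304, A(4)=128. Local minima of B: B(-4)=128, B(2)=-304.
So the global minimum of g is A(-2) + B(2) − 2 = -304 − 304 − 2 = -610, attained at (-2, 2).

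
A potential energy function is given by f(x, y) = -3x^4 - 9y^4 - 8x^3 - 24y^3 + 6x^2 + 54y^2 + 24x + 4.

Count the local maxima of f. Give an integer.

f separates as a function of x plus a function of y, so ∇f=0 decouples.
∂f/∂x = -12(x - 1)(x + 1)(x + 2) = 0 at x ∈ {-2, -1, 1}; ∂f/∂y = -36y(y - 1)(y + 3) = 0 at y ∈ {-3, 0, 1}.
The Hessian is diagonal: diag(f_xx, f_yy). Second derivatives: f_xx(-2)=-36, f_xx(-1)=24, f_xx(1)=-72; f_yy(-3)=-432, f_yy(0)=108, f_yy(1)=-144.
Local maxima occur where both diagonal entries negative: (-2, -3), (-2, 1), (1, -3), (1, 1). Count: 4.

4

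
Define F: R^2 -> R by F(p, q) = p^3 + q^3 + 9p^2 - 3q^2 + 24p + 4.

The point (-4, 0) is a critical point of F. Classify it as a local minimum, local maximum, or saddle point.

The mixed partial ∂²F/∂p∂q is 0, so the Hessian at any point is diag(F_pp, F_qq) = diag(6(p + 3), 6(q - 1)).
At (-4, 0): H = diag(-6, -6).
Both eigenvalues are negative, so H is negative definite: a local maximum.

local maximum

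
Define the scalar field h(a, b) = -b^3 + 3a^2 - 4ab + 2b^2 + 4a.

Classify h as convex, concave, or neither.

The term -b^3 is cubic, so the Hessian is not constant.
∂²h/∂b² = -6b + 4, which takes both signs as b varies (negative for sufficiently large b). A diagonal entry of the Hessian changing sign means the Hessian is neither positive- nor negative-semidefinite on all of R^2.

neither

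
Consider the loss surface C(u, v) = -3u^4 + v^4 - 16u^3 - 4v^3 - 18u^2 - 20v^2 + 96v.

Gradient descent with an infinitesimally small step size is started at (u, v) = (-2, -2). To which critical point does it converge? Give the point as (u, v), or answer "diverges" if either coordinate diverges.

C is separable, so gradient descent decouples: u follows -∂C/∂u, v follows -∂C/∂v.
∂C/∂u = -12u(u + 1)(u + 3); at u=-2 this is -24, so u increases.
∂C/∂v = 4(v - 4)(v - 2)(v + 3); at v=-2 this is 96, so v decreases.
u converges to its nearest critical value -1 (a local min of the u-part); v converges to -3. The iterate converges to (-1, -3).

(-1, -3)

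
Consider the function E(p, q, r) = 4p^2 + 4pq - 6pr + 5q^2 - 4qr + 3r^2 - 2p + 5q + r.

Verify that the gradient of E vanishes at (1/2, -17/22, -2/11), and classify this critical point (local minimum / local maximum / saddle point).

local minimum

∇E = (8p + 4q - 6r - 2, 4p + 10q - 4r + 5, -6p - 4q + 6r + 1); substituting (1/2, -17/22, -2/11) gives ∇E = (0, 0, 0), so (1/2, -17/22, -2/11) is indeed a critical point.
The Hessian is constant: H = [[8, 4, -6], [4, 10, -4], [-6, -4, 6]].
Leading principal minors: Δ₁ = 8, Δ₂ = 64, Δ₃ = 88.
All leading minors are positive, so H is positive definite: a local minimum.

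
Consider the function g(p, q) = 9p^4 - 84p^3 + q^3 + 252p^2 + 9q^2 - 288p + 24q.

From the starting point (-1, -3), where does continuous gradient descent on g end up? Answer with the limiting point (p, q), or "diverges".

g is separable, so gradient descent decouples: p follows -∂g/∂p, q follows -∂g/∂q.
∂g/∂p = 36(p - 4)(p - 2)(p - 1); at p=-1 this is -1080, so p increases.
∂g/∂q = 3(q + 2)(q + 4); at q=-3 this is -3, so q increases.
p converges to its nearest critical value 1 (a local min of the p-part); q converges to -2. The iterate converges to (1, -2).

(1, -2)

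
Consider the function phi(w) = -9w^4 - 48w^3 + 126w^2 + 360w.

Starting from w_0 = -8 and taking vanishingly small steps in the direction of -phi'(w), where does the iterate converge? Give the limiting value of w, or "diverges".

diverges

phi'(w) = -36(w - 2)(w + 1)(w + 5), so phi'(-8) = 7560.
Gradient descent moves in the -phi' direction, i.e. w is decreasing.
There is no critical point below w=-8, and phi' keeps the same sign, so the iterate runs off to −∞.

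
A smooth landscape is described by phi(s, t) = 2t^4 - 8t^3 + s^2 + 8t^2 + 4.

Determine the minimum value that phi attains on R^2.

4

phi(s,t) separates as P(s) + Q(t) + 4, so its minimum is min P + min Q + 4.
P'(s) = 2s vanishes at s ∈ {0}; Q'(t) = 8t(t - 2)(t - 1) vanishes at t ∈ {0, 1, 2}.
Local minima of P (where P''>0): P(0)=0. Local minima of Q: Q(0)=0, Q(2)=0.
So the global minimum of phi is P(0) + Q(0) + 4 = 0 + 0 + 4 = 4, attained at (0, 0).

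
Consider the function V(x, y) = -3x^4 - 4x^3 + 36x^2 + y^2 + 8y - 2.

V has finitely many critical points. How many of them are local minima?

1

V separates as a function of x plus a function of y, so ∇V=0 decouples.
∂V/∂x = -12x(x - 2)(x + 3) = 0 at x ∈ {-3, 0, 2}; ∂V/∂y = 2(y + 4) = 0 at y ∈ {-4}.
The Hessian is diagonal: diag(V_xx, V_yy). Second derivatives: V_xx(-3)=-180, V_xx(0)=72, V_xx(2)=-120; V_yy(-4)=2.
Local minima occur where both diagonal entries positive: (0, -4). Count: 1.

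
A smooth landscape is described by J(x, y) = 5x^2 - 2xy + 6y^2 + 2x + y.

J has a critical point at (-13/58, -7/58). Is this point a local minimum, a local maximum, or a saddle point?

The Hessian of J is constant: H = [[10, -2], [-2, 12]].
det(H) = 10·12 − (-2)² = 116.
det(H) > 0 and tr(H) = 22 > 0, so H is positive definite and the point is a local minimum.

local minimum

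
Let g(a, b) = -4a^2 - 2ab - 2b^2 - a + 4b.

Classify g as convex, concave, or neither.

concave

g is quadratic, so its Hessian is the constant matrix H = [[-8, -2], [-2, -4]].
det(H) = 28, tr(H) = -12.
det(H) > 0 and tr(H) < 0, so H is negative definite everywhere: concave.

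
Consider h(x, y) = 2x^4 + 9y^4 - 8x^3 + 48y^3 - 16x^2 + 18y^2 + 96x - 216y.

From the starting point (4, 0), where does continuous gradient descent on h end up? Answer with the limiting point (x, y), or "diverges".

(3, 1)

h is separable, so gradient descent decouples: x follows -∂h/∂x, y follows -∂h/∂y.
∂h/∂x = 8(x - 3)(x - 2)(x + 2); at x=4 this is 96, so x decreases.
∂h/∂y = 36(y - 1)(y + 2)(y + 3); at y=0 this is -216, so y increases.
x converges to its nearest critical value 3 (a local min of the x-part); y converges to 1. The iterate converges to (3, 1).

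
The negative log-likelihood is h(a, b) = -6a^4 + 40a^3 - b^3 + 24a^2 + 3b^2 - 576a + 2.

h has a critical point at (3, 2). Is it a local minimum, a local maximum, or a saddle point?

saddle point

The mixed partial ∂²h/∂a∂b is 0, so the Hessian at any point is diag(h_aa, h_bb) = diag(24(-3a^2 + 10a + 2), 6(-b + 1)).
At (3, 2): H = diag(120, -6).
The eigenvalues have opposite signs, so H is indefinite: a saddle point.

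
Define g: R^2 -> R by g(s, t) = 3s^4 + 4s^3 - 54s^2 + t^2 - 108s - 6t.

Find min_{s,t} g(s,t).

g(s,t) separates as P(s) + Q(t), so its minimum is min P + min Q.
P'(s) = 12(s - 3)(s + 1)(s + 3) vanishes at s ∈ {-3, -1, 3}; Q'(t) = 2(t - 3) vanishes at t ∈ {3}.
Local minima of P (where P''>0): P(-3)=-27, P(3)=-459. Local minima of Q: Q(3)=-9.
So the global minimum of g is P(3) + Q(3) = -459 − 9 = -468, attained at (3, 3).

-468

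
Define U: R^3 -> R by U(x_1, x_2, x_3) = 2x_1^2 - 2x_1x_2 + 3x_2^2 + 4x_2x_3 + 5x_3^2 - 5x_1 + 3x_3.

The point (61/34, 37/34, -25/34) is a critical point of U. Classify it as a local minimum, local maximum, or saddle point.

The Hessian is constant: H = [[4, -2, 0], [-2, 6, 4], [0, 4, 10]].
Leading principal minors: Δ₁ = 4, Δ₂ = 20, Δ₃ = 136.
All leading minors are positive, so H is positive definite: a local minimum.

local minimum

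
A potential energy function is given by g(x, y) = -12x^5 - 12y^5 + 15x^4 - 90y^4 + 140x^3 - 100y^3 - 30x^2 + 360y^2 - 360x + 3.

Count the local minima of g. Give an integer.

4

g separates as a function of x plus a function of y, so ∇g=0 decouples.
∂g/∂x = -60(x - 3)(x - 1)(x + 1)(x + 2) = 0 at x ∈ {-2, -1, 1, 3}; ∂g/∂y = -60y(y - 1)(y + 3)(y + 4) = 0 at y ∈ {-4, -3, 0, 1}.
The Hessian is diagonal: diag(g_xx, g_yy). Second derivatives: g_xx(-2)=900, g_xx(-1)=-480, g_xx(1)=720, g_xx(3)=-2400; g_yy(-4)=1200, g_yy(-3)=-720, g_yy(0)=720, g_yy(1)=-1200.
Local minima occur where both diagonal entries positive: (-2, -4), (-2, 0), (1, -4), (1, 0). Count: 4.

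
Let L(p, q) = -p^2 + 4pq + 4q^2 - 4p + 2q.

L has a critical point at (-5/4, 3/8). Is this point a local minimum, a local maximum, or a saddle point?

saddle point

The Hessian of L is constant: H = [[-2, 4], [4, 8]].
det(H) = (-2)·8 − 4² = -32.
Since det(H) < 0, H is indefinite and the critical point is a saddle point.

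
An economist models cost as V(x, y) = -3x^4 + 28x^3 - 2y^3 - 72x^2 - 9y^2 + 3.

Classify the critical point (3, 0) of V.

saddle point

The mixed partial ∂²V/∂x∂y is 0, so the Hessian at any point is diag(V_xx, V_yy) = diag(12(-3x^2 + 14x - 12), -6(2y + 3)).
At (3, 0): H = diag(36, -18).
The eigenvalues have opposite signs, so H is indefinite: a saddle point.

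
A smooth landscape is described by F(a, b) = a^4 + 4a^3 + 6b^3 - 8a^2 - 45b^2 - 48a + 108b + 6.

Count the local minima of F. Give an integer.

F separates as a function of a plus a function of b, so ∇F=0 decouples.
∂F/∂a = 4(a - 2)(a + 2)(a + 3) = 0 at a ∈ {-3, -2, 2}; ∂F/∂b = 18(b - 3)(b - 2) = 0 at b ∈ {2, 3}.
The Hessian is diagonal: diag(F_aa, F_bb). Second derivatives: F_aa(-3)=20, F_aa(-2)=-16, F_aa(2)=80; F_bb(2)=-18, F_bb(3)=18.
Local minima occur where both diagonal entries positive: (-3, 3), (2, 3). Count: 2.

2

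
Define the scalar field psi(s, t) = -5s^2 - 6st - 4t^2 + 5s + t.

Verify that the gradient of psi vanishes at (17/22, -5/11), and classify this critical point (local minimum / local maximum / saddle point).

local maximum

∇psi = (-10s - 6t + 5, -6s - 8t + 1); substituting (17/22, -5/11) gives ∇psi = (0, 0), so (17/22, -5/11) is indeed a critical point.
The Hessian of psi is constant: H = [[-10, -6], [-6, -8]].
det(H) = (-10)·(-8) − (-6)² = 44.
det(H) > 0 and tr(H) = -18 < 0, so H is negative definite and the point is a local maximum.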